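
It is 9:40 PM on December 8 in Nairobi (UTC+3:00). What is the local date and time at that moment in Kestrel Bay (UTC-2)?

4:40 PM on December 8

Kestrel Bay is 5:00 behind Nairobi.
Shift by the zone difference: 9:40 PM − 5:00 = 4:40 PM on Dec 8 in Kestrel Bay.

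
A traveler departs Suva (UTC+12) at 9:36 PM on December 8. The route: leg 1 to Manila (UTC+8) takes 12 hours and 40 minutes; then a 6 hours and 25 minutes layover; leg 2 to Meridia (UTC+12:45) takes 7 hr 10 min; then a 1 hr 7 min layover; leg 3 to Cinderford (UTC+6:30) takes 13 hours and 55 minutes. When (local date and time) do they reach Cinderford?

9:23 AM on December 10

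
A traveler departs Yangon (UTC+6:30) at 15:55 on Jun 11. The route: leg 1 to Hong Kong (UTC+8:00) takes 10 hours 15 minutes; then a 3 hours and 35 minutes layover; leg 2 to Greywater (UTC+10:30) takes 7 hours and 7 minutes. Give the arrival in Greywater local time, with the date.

16:52 on Jun 12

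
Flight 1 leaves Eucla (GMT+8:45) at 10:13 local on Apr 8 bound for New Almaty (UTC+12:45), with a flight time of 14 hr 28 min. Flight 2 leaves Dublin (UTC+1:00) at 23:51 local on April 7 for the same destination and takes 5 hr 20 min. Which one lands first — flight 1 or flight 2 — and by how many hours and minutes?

the second, by 11 hours 45 minutes

Flight 1 in UTC: 10:13 − 8:45 = 01:28 on Apr 8.
+14 hours and 28 minutes → arrive 15:56 UTC on Apr 8.
Flight 2 in UTC: 23:51 − 1:00 = 22:51 on Apr 7.
+5 hours 20 minutes → arrive 04:11 UTC on Apr 8.
Flight 2 lands earlier by 11 hours 45 minutes.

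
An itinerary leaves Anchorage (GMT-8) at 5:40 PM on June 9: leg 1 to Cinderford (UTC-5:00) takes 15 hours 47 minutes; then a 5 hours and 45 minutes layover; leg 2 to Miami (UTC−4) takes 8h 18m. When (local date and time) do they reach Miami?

Convert departure to UTC: 5:40 PM + 8:00 = 1:40 AM UTC on Jun 10.
Add 15 hours and 47 minutes leg 1 → 5:27 PM UTC.
Add 5 hours and 45 minutes layover in Cinderford → 11:12 PM UTC.
Add 8 hours and 18 minutes leg 2 → 7:30 AM UTC (Jun 11).
Miami is UTC−4:00, so local arrival = 7:30 AM − 4:00 = 3:30 AM on Jun 11.

3:30 AM on June 11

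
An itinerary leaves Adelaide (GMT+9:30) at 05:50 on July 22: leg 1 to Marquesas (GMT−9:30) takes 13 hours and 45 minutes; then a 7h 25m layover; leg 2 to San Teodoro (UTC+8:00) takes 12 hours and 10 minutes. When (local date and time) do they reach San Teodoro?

13:40 on July 23

Convert departure to UTC: 05:50 − 9:30 = 20:20 UTC on Jul 21.
Add 13 hours 45 minutes leg 1 → 10:05 UTC (Jul 22).
Add 7 hours 25 minutes layover in Marquesas → 17:30 UTC.
Add 12 hours and 10 minutes leg 2 → 05:40 UTC (Jul 23).
San Teodoro is UTC+8:00, so local arrival = 05:40 + 8:00 = 13:40 on Jul 23.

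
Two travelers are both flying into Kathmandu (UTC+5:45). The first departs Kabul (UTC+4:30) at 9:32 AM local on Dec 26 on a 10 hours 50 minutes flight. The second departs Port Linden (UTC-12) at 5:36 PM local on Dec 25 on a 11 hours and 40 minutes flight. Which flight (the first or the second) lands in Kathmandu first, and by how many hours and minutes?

the first, by 1 hour 24 minutes

Flight 1 in UTC: 9:32 AM − 4:30 = 5:02 AM on Dec 26.
+10 hours and 50 minutes → arrive 3:52 PM UTC on Dec 26.
Flight 2 in UTC: 5:36 PM + 12:00 = 5:36 AM on Dec 26.
+11 hours 40 minutes → arrive 5:16 PM UTC on Dec 26.
Flight 1 lands earlier by 1 hour 24 minutes.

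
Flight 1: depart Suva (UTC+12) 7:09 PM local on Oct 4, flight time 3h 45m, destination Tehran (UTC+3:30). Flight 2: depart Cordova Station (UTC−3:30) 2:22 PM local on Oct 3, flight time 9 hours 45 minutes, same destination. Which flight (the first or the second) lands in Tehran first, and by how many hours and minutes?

Flight 1 in UTC: 7:09 PM − 12:00 = 7:09 AM on Oct 4.
+3 hours 45 minutes → arrive 10:54 AM UTC on Oct 4.
Flight 2 in UTC: 2:22 PM + 3:30 = 5:52 PM on Oct 3.
+9 hours 45 minutes → arrive 3:37 AM UTC on Oct 4.
Flight 2 lands earlier by 7 hours 17 minutes.

the second, by 7 hours 17 minutes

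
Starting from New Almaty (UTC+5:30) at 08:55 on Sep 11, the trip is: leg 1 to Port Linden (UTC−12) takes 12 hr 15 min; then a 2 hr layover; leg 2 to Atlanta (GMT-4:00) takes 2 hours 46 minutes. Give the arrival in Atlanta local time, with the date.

16:26 on Sep 11

Convert departure to UTC: 08:55 − 5:30 = 03:25 UTC on Sep 11.
Add 12 hours and 15 minutes leg 1 → 15:40 UTC.
Add 2 hours layover in Port Linden → 17:40 UTC.
Add 2 hours 46 minutes leg 2 → 20:26 UTC.
Atlanta is UTC−4:00, so local arrival = 20:26 − 4:00 = 16:26 on Sep 11.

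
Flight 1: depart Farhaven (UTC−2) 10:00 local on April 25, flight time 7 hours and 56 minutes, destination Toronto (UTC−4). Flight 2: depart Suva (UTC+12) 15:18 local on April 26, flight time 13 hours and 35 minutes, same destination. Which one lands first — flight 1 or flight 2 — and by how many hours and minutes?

Flight 1 in UTC: 10:00 + 2:00 = 12:00 on Apr 25.
+7 hours 56 minutes → arrive 19:56 UTC on Apr 25.
Flight 2 in UTC: 15:18 − 12:00 = 03:18 on Apr 26.
+13 hours 35 minutes → arrive 16:53 UTC on Apr 26.
Flight 1 lands earlier by 20 hours 57 minutes.

the first, by 20 hours 57 minutes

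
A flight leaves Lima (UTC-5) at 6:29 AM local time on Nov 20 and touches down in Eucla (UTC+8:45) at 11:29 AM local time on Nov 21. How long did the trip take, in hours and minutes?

15 hours 15 minutes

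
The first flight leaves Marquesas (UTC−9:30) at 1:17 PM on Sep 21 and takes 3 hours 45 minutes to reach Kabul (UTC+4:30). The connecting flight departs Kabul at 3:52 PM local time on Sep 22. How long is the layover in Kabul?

8 hours 50 minutes

Convert departure to UTC: 1:17 PM + 9:30 = 10:47 PM UTC on Sep 21.
Add 3 hours and 45 minutes flight time → 2:32 AM UTC (Sep 22).
Kabul is UTC+4:30, so local arrival = 2:32 AM + 4:30 = 7:02 AM on Sep 22.
Layover = 3:52 PM − 7:02 AM = 8 hours 50 minutes.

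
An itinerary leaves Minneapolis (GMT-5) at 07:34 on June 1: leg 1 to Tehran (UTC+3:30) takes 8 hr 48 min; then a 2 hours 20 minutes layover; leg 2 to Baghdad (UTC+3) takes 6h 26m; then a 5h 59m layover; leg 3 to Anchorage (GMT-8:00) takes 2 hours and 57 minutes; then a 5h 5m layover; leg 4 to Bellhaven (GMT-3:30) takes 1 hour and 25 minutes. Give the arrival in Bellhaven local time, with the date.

18:04 on Jun 2

Convert departure to UTC: 07:34 + 5:00 = 12:34 UTC on Jun 1.
Add 8 hours and 48 minutes leg 1 → 21:22 UTC.
Add 2 hours and 20 minutes layover in Tehran → 23:42 UTC.
Add 6 hours 26 minutes leg 2 → 06:08 UTC (Jun 2).
Add 5 hours and 59 minutes layover in Baghdad → 12:07 UTC.
Add 2 hours and 57 minutes leg 3 → 15:04 UTC.
Add 5 hours 5 minutes layover in Anchorage → 20:09 UTC.
Add 1 hour and 25 minutes leg 4 → 21:34 UTC.
Bellhaven is UTC−3:30, so local arrival = 21:34 − 3:30 = 18:04 on Jun 2.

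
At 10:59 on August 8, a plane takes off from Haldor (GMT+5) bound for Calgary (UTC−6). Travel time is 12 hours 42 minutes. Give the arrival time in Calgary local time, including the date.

12:41 on August 8

Convert departure to UTC: 10:59 − 5:00 = 05:59 UTC on Aug 8.
Add 12 hours 42 minutes travel time → 18:41 UTC.
Calgary is UTC−6:00, so local arrival = 18:41 − 6:00 = 12:41 on Aug 8.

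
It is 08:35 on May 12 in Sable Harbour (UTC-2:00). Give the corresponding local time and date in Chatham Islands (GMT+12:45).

In UTC: 08:35 + 2:00 = 10:35 on May 12.
Chatham Islands is UTC+12:45: 10:35 + 12:45 = 23:20 on May 12.

23:20 on May 12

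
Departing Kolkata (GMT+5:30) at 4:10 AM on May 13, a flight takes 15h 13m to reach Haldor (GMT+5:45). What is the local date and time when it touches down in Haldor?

7:38 PM on May 13

Convert departure to UTC: 4:10 AM − 5:30 = 10:40 PM UTC on May 12.
Add 15 hours and 13 minutes travel time → 1:53 PM UTC (May 13).
Haldor is UTC+5:45, so local arrival = 1:53 PM + 5:45 = 7:38 PM on May 13.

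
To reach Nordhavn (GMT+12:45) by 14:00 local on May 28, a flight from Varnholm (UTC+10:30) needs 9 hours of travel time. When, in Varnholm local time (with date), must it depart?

Target arrival in UTC: 14:00 − 12:45 = 01:15 on May 28.
Subtract 9 hours → departure 16:15 UTC on May 27.
Varnholm is UTC+10:30: 16:15 + 10:30 = 02:45 on May 28.

02:45 on May 28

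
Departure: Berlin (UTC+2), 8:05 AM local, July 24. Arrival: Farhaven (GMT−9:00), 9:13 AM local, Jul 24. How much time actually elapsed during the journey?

12 hours 8 minutes

Departure in UTC: 8:05 AM − 2:00 = 6:05 AM on Jul 24.
Arrival in UTC: 9:13 AM + 9:00 = 6:13 PM on Jul 24.
Elapsed = 6:13 PM − 6:05 AM = 12 hours 8 minutes.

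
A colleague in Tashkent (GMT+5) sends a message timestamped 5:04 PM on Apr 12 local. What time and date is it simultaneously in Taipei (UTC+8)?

8:04 PM on April 12

Taipei is 3:00 ahead of Tashkent.
Shift by the zone difference: 5:04 PM + 3:00 = 8:04 PM on Apr 12 in Taipei.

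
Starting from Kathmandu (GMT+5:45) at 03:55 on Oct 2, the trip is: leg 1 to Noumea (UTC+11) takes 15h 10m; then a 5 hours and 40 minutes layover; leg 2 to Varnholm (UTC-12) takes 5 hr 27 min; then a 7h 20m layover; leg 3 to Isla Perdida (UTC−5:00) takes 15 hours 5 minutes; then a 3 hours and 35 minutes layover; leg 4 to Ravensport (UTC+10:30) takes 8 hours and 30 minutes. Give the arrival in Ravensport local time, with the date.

21:27 on October 4

Convert departure to UTC: 03:55 − 5:45 = 22:10 UTC on Oct 1.
Add 15 hours 10 minutes leg 1 → 13:20 UTC (Oct 2).
Add 5 hours 40 minutes layover in Noumea → 19:00 UTC.
Add 5 hours and 27 minutes leg 2 → 00:27 UTC (Oct 3).
Add 7 hours and 20 minutes layover in Varnholm → 07:47 UTC.
Add 15 hours and 5 minutes leg 3 → 22:52 UTC.
Add 3 hours and 35 minutes layover in Isla Perdida → 02:27 UTC (Oct 4).
Add 8 hours and 30 minutes leg 4 → 10:57 UTC.
Ravensport is UTC+10:30, so local arrival = 10:57 + 10:30 = 21:27 on Oct 4.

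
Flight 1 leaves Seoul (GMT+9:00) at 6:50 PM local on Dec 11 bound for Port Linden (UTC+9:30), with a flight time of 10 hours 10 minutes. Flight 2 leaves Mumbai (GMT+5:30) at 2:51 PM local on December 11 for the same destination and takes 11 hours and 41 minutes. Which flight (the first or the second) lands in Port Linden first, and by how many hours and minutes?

Flight 1 in UTC: 6:50 PM − 9:00 = 9:50 AM on Dec 11.
+10 hours and 10 minutes → arrive 8:00 PM UTC on Dec 11.
Flight 2 in UTC: 2:51 PM − 5:30 = 9:21 AM on Dec 11.
+11 hours and 41 minutes → arrive 9:02 PM UTC on Dec 11.
Flight 1 lands earlier by 1 hour 2 minutes.

the first, by 1 hour 2 minutes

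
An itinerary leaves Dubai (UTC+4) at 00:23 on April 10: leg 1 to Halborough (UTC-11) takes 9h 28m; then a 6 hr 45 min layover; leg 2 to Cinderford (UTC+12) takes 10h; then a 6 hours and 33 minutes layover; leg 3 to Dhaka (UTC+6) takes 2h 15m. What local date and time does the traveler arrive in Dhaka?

Convert departure to UTC: 00:23 − 4:00 = 20:23 UTC on Apr 9.
Add 9 hours 28 minutes leg 1 → 05:51 UTC (Apr 10).
Add 6 hours and 45 minutes layover in Halborough → 12:36 UTC.
Add 10 hours leg 2 → 22:36 UTC.
Add 6 hours and 33 minutes layover in Cinderford → 05:09 UTC (Apr 11).
Add 2 hours and 15 minutes leg 3 → 07:24 UTC.
Dhaka is UTC+6:00, so local arrival = 07:24 + 6:00 = 13:24 on Apr 11.

13:24 on Apr 11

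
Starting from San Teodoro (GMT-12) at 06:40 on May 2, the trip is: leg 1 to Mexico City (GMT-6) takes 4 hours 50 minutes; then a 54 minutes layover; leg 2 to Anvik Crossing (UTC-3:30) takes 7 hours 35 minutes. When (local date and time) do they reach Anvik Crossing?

04:29 on May 3

Convert departure to UTC: 06:40 + 12:00 = 18:40 UTC on May 2.
Add 4 hours 50 minutes leg 1 → 23:30 UTC.
Add 54 minutes layover in Mexico City → 00:24 UTC (May 3).
Add 7 hours 35 minutes leg 2 → 07:59 UTC.
Anvik Crossing is UTC−3:30, so local arrival = 07:59 − 3:30 = 04:29 on May 3.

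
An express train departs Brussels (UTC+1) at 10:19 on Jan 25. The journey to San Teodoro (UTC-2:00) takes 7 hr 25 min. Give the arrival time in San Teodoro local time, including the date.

14:44 on January 25

Convert departure to UTC: 10:19 − 1:00 = 09:19 UTC on Jan 25.
Add 7 hours and 25 minutes travel time → 16:44 UTC.
San Teodoro is UTC−2:00, so local arrival = 16:44 − 2:00 = 14:44 on Jan 25.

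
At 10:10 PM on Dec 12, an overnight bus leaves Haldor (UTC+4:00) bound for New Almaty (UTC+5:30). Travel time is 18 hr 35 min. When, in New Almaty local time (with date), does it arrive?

6:15 PM on Dec 13

Convert departure to UTC: 10:10 PM − 4:00 = 6:10 PM UTC on Dec 12.
Add 18 hours and 35 minutes travel time → 12:45 PM UTC (Dec 13).
New Almaty is UTC+5:30, so local arrival = 12:45 PM + 5:30 = 6:15 PM on Dec 13.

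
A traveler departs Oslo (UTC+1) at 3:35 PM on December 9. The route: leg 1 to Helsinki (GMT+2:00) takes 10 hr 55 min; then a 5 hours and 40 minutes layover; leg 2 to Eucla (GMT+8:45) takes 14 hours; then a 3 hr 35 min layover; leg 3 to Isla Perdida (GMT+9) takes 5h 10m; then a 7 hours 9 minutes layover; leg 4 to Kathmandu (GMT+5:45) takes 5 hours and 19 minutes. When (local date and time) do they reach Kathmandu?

12:08 AM on December 12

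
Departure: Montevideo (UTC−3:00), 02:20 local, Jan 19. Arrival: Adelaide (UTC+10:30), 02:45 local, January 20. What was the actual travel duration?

Departure in UTC: 02:20 + 3:00 = 05:20 on Jan 19.
Arrival in UTC: 02:45 − 10:30 = 16:15 on Jan 19.
Elapsed = 16:15 − 05:20 = 10 hours 55 minutes.

10 hours 55 minutes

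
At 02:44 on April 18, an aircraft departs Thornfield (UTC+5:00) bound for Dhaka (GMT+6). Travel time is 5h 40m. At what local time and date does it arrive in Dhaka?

09:24 on April 18

Convert departure to UTC: 02:44 − 5:00 = 21:44 UTC on Apr 17.
Add 5 hours 40 minutes travel time → 03:24 UTC (Apr 18).
Dhaka is UTC+6:00, so local arrival = 03:24 + 6:00 = 09:24 on Apr 18.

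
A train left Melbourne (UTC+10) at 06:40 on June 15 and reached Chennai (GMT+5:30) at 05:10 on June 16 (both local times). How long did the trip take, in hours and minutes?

27 hours

Departure in UTC: 06:40 − 10:00 = 20:40 on Jun 14.
Arrival in UTC: 05:10 − 5:30 = 23:40 on Jun 15.
Elapsed = 23:40 − 20:40 (+1 day) = 27 hours.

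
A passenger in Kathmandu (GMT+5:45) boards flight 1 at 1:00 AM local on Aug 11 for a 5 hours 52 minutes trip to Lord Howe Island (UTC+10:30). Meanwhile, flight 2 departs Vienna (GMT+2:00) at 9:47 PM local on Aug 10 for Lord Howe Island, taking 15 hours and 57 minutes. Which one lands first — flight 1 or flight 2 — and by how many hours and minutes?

the first, by 10 hours 37 minutes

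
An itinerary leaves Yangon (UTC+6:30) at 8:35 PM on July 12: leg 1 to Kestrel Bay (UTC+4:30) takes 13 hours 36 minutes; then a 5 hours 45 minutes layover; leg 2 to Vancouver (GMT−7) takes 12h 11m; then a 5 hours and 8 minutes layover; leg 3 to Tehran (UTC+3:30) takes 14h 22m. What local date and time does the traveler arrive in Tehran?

8:37 PM on Jul 14

Convert departure to UTC: 8:35 PM − 6:30 = 2:05 PM UTC on Jul 12.
Add 13 hours and 36 minutes leg 1 → 3:41 AM UTC (Jul 13).
Add 5 hours and 45 minutes layover in Kestrel Bay → 9:26 AM UTC.
Add 12 hours 11 minutes leg 2 → 9:37 PM UTC.
Add 5 hours 8 minutes layover in Vancouver → 2:45 AM UTC (Jul 14).
Add 14 hours and 22 minutes leg 3 → 5:07 PM UTC.
Tehran is UTC+3:30, so local arrival = 5:07 PM + 3:30 = 8:37 PM on Jul 14.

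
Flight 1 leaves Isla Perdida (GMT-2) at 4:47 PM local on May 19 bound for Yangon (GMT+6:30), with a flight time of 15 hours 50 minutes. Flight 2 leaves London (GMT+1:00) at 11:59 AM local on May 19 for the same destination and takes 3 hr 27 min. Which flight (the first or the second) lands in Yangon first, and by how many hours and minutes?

the second, by 20 hours 11 minutes

Flight 1 in UTC: 4:47 PM + 2:00 = 6:47 PM on May 19.
+15 hours and 50 minutes → arrive 10:37 AM UTC on May 20.
Flight 2 in UTC: 11:59 AM − 1:00 = 10:59 AM on May 19.
+3 hours 27 minutes → arrive 2:26 PM UTC on May 19.
Flight 2 lands earlier by 20 hours 11 minutes.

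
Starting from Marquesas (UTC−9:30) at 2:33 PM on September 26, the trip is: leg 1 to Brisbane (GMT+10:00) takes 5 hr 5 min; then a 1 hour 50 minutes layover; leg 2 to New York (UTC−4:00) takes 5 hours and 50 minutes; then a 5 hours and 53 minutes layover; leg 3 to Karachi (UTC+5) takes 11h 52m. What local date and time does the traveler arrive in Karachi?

Convert departure to UTC: 2:33 PM + 9:30 = 12:03 AM UTC on Sep 27.
Add 5 hours and 5 minutes leg 1 → 5:08 AM UTC.
Add 1 hour and 50 minutes layover in Brisbane → 6:58 AM UTC.
Add 5 hours and 50 minutes leg 2 → 12:48 PM UTC.
Add 5 hours 53 minutes layover in New York → 6:41 PM UTC.
Add 11 hours and 52 minutes leg 3 → 6:33 AM UTC (Sep 28).
Karachi is UTC+5:00, so local arrival = 6:33 AM + 5:00 = 11:33 AM on Sep 28.

11:33 AM on September 28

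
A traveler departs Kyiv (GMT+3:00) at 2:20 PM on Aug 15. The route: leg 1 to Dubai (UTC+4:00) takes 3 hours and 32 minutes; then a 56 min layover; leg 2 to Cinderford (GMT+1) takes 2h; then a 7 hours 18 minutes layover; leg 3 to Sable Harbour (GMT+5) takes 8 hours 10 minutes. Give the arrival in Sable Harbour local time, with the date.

2:16 PM on August 16

Convert departure to UTC: 2:20 PM − 3:00 = 11:20 AM UTC on Aug 15.
Add 3 hours and 32 minutes leg 1 → 2:52 PM UTC.
Add 56 minutes layover in Dubai → 3:48 PM UTC.
Add 2 hours leg 2 → 5:48 PM UTC.
Add 7 hours and 18 minutes layover in Cinderford → 1:06 AM UTC (Aug 16).
Add 8 hours and 10 minutes leg 3 → 9:16 AM UTC.
Sable Harbour is UTC+5:00, so local arrival = 9:16 AM + 5:00 = 2:16 PM on Aug 16.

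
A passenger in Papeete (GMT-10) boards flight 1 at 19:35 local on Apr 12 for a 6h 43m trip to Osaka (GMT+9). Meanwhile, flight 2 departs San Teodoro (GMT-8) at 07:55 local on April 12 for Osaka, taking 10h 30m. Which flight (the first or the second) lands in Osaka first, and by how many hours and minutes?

Flight 1 in UTC: 19:35 + 10:00 = 05:35 on Apr 13.
+6 hours 43 minutes → arrive 12:18 UTC on Apr 13.
Flight 2 in UTC: 07:55 + 8:00 = 15:55 on Apr 12.
+10 hours 30 minutes → arrive 02:25 UTC on Apr 13.
Flight 2 lands earlier by 9 hours 53 minutes.

the second, by 9 hours 53 minutes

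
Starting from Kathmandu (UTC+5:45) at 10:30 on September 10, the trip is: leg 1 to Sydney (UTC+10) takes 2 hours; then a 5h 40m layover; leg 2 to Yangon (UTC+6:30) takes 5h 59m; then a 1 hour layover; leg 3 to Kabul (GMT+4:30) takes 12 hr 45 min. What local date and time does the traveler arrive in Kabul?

12:39 on September 11

Convert departure to UTC: 10:30 − 5:45 = 04:45 UTC on Sep 10.
Add 2 hours leg 1 → 06:45 UTC.
Add 5 hours 40 minutes layover in Sydney → 12:25 UTC.
Add 5 hours 59 minutes leg 2 → 18:24 UTC.
Add 1 hour layover in Yangon → 19:24 UTC.
Add 12 hours and 45 minutes leg 3 → 08:09 UTC (Sep 11).
Kabul is UTC+4:30, so local arrival = 08:09 + 4:30 = 12:39 on Sep 11.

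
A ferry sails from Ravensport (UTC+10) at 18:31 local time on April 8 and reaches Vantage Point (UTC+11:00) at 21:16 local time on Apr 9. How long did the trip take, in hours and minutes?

Departure in UTC: 18:31 − 10:00 = 08:31 on Apr 8.
Arrival in UTC: 21:16 − 11:00 = 10:16 on Apr 9.
Elapsed = 10:16 − 08:31 (+1 day) = 25 hours 45 minutes.

25 hours 45 minutes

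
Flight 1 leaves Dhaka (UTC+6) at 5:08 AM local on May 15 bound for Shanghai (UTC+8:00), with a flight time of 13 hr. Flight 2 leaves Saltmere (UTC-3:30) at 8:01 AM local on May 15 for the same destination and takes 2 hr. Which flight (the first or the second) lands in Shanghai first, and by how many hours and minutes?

the first, by 1 hour 23 minutes

Flight 1 in UTC: 5:08 AM − 6:00 = 11:08 PM on May 14.
+13 hours → arrive 12:08 PM UTC on May 15.
Flight 2 in UTC: 8:01 AM + 3:30 = 11:31 AM on May 15.
+2 hours → arrive 1:31 PM UTC on May 15.
Flight 1 lands earlier by 1 hour 23 minutes.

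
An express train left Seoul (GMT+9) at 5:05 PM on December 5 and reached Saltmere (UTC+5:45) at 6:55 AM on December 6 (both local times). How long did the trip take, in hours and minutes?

Departure in UTC: 5:05 PM − 9:00 = 8:05 AM on Dec 5.
Arrival in UTC: 6:55 AM − 5:45 = 1:10 AM on Dec 6.
Elapsed = 1:10 AM − 8:05 AM (+1 day) = 17 hours 5 minutes.

17 hours 5 minutes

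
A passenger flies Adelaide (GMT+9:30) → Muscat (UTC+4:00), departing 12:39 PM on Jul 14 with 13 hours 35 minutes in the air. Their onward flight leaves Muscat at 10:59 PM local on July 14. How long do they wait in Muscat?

Convert departure to UTC: 12:39 PM − 9:30 = 3:09 AM UTC on Jul 14.
Add 13 hours and 35 minutes flight time → 4:44 PM UTC.
Muscat is UTC+4:00, so local arrival = 4:44 PM + 4:00 = 8:44 PM on Jul 14.
Layover = 10:59 PM − 8:44 PM = 2 hours 15 minutes.

2 hours 15 minutes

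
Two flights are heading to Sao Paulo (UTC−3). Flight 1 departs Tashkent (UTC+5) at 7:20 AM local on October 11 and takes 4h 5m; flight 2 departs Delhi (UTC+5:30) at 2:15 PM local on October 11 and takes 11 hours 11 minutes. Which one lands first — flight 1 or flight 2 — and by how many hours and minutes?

the first, by 13 hours 31 minutes

Flight 1 in UTC: 7:20 AM − 5:00 = 2:20 AM on Oct 11.
+4 hours 5 minutes → arrive 6:25 AM UTC on Oct 11.
Flight 2 in UTC: 2:15 PM − 5:30 = 8:45 AM on Oct 11.
+11 hours 11 minutes → arrive 7:56 PM UTC on Oct 11.
Flight 1 lands earlier by 13 hours 31 minutes.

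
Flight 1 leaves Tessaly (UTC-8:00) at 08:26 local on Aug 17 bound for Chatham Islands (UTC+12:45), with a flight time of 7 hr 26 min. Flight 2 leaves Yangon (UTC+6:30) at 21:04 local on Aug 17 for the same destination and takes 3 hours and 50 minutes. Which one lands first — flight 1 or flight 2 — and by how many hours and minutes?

the second, by 5 hours 28 minutes

Flight 1 in UTC: 08:26 + 8:00 = 16:26 on Aug 17.
+7 hours 26 minutes → arrive 23:52 UTC on Aug 17.
Flight 2 in UTC: 21:04 − 6:30 = 14:34 on Aug 17.
+3 hours and 50 minutes → arrive 18:24 UTC on Aug 17.
Flight 2 lands earlier by 5 hours 28 minutes.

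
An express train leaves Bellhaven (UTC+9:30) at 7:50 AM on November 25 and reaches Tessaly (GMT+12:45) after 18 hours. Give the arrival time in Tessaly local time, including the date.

Convert departure to UTC: 7:50 AM − 9:30 = 10:20 PM UTC on Nov 24.
Add 18 hours travel time → 4:20 PM UTC (Nov 25).
Tessaly is UTC+12:45, so local arrival = 4:20 PM + 12:45 = 5:05 AM on Nov 26.

5:05 AM on Nov 26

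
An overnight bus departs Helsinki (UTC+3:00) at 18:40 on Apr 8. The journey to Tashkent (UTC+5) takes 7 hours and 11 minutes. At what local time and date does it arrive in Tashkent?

03:51 on April 9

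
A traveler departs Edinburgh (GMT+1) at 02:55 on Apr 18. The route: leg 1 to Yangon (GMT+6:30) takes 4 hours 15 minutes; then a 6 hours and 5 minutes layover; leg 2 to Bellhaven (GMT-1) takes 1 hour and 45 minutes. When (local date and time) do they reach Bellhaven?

Convert departure to UTC: 02:55 − 1:00 = 01:55 UTC on Apr 18.
Add 4 hours 15 minutes leg 1 → 06:10 UTC.
Add 6 hours and 5 minutes layover in Yangon → 12:15 UTC.
Add 1 hour and 45 minutes leg 2 → 14:00 UTC.
Bellhaven is UTC−1:00, so local arrival = 14:00 − 1:00 = 13:00 on Apr 18.

13:00 on April 18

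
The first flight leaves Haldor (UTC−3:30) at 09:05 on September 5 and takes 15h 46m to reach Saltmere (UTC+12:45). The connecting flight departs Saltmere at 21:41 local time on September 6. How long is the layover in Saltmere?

Convert departure to UTC: 09:05 + 3:30 = 12:35 UTC on Sep 5.
Add 15 hours 46 minutes flight time → 04:21 UTC (Sep 6).
Saltmere is UTC+12:45, so local arrival = 04:21 + 12:45 = 17:06 on Sep 6.
Layover = 21:41 − 17:06 = 4 hours 35 minutes.

4 hours 35 minutes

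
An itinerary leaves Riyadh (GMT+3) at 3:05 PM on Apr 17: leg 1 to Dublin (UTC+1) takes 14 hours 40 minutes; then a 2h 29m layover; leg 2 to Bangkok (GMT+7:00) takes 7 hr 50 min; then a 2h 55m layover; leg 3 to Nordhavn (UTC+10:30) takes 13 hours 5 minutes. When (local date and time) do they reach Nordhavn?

3:34 PM on Apr 19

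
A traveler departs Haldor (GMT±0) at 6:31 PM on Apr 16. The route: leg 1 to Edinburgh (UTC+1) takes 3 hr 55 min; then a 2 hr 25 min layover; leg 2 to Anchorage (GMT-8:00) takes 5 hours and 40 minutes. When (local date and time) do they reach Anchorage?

10:31 PM on April 16

Haldor is at UTC+0, so departure is already 6:31 PM UTC on Apr 16.
Add 3 hours and 55 minutes leg 1 → 10:26 PM UTC.
Add 2 hours and 25 minutes layover in Edinburgh → 12:51 AM UTC (Apr 17).
Add 5 hours 40 minutes leg 2 → 6:31 AM UTC.
Anchorage is UTC−8:00, so local arrival = 6:31 AM − 8:00 = 10:31 PM on Apr 16.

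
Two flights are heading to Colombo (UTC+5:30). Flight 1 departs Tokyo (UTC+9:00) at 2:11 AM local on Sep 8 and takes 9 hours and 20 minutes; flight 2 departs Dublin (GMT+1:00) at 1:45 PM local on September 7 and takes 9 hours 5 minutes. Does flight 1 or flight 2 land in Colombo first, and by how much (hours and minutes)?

Flight 1 in UTC: 2:11 AM − 9:00 = 5:11 PM on Sep 7.
+9 hours 20 minutes → arrive 2:31 AM UTC on Sep 8.
Flight 2 in UTC: 1:45 PM − 1:00 = 12:45 PM on Sep 7.
+9 hours and 5 minutes → arrive 9:50 PM UTC on Sep 7.
Flight 2 lands earlier by 4 hours 41 minutes.

the second, by 4 hours 41 minutes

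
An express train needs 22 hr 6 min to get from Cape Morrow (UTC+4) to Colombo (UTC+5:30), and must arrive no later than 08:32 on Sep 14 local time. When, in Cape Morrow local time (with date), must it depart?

08:56 on September 13

Target arrival in UTC: 08:32 − 5:30 = 03:02 on Sep 14.
Subtract 22 hours and 6 minutes → departure 04:56 UTC on Sep 13.
Cape Morrow is UTC+4:00: 04:56 + 4:00 = 08:56 on Sep 13.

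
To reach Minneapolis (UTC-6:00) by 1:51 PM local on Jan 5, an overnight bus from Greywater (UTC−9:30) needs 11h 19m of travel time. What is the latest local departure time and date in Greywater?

Target arrival in UTC: 1:51 PM + 6:00 = 7:51 PM on Jan 5.
Subtract 11 hours and 19 minutes → departure 8:32 AM UTC on Jan 5.
Greywater is UTC−9:30: 8:32 AM − 9:30 = 11:02 PM on Jan 4.

11:02 PM on January 4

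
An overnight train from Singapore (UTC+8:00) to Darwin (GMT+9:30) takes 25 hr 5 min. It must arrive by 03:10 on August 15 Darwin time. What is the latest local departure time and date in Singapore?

00:35 on August 14

Target arrival in UTC: 03:10 − 9:30 = 17:40 on Aug 14.
Subtract 25 hours 5 minutes → departure 16:35 UTC on Aug 13.
Singapore is UTC+8:00: 16:35 + 8:00 = 00:35 on Aug 14.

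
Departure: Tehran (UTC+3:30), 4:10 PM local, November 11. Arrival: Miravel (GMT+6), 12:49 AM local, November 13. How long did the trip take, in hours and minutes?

Miravel is 2:30 ahead of Tehran.
Clock-face elapsed time (ignoring zones) is 32 hours 39 minutes.
Actual elapsed = 32 hours 39 minutes − 2:30 = 30 hours 9 minutes.

30 hours 9 minutes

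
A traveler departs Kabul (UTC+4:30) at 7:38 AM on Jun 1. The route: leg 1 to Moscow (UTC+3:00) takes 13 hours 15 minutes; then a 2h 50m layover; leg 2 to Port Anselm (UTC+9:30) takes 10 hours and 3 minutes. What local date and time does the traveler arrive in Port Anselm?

2:46 PM on Jun 2

Convert departure to UTC: 7:38 AM − 4:30 = 3:08 AM UTC on Jun 1.
Add 13 hours and 15 minutes leg 1 → 4:23 PM UTC.
Add 2 hours 50 minutes layover in Moscow → 7:13 PM UTC.
Add 10 hours and 3 minutes leg 2 → 5:16 AM UTC (Jun 2).
Port Anselm is UTC+9:30, so local arrival = 5:16 AM + 9:30 = 2:46 PM on Jun 2.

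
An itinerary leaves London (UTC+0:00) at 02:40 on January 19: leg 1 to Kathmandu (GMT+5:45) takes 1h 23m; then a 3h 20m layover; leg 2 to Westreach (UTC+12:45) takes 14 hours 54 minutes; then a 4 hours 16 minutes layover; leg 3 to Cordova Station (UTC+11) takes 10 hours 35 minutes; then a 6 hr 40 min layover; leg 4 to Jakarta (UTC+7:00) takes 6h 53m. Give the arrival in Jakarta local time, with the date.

London is at UTC+0, so departure is already 02:40 UTC on Jan 19.
Add 1 hour 23 minutes leg 1 → 04:03 UTC.
Add 3 hours and 20 minutes layover in Kathmandu → 07:23 UTC.
Add 14 hours and 54 minutes leg 2 → 22:17 UTC.
Add 4 hours 16 minutes layover in Westreach → 02:33 UTC (Jan 20).
Add 10 hours 35 minutes leg 3 → 13:08 UTC.
Add 6 hours and 40 minutes layover in Cordova Station → 19:48 UTC.
Add 6 hours and 53 minutes leg 4 → 02:41 UTC (Jan 21).
Jakarta is UTC+7:00, so local arrival = 02:41 + 7:00 = 09:41 on Jan 21.

09:41 on January 21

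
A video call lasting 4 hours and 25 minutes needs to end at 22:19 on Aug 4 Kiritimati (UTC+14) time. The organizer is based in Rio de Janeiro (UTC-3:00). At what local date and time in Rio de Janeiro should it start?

00:54 on Aug 4

Target end time in UTC: 22:19 − 14:00 = 08:19 on Aug 4.
Subtract 4 hours 25 minutes → start 03:54 UTC on Aug 4.
Rio de Janeiro is UTC−3:00: 03:54 − 3:00 = 00:54 on Aug 4.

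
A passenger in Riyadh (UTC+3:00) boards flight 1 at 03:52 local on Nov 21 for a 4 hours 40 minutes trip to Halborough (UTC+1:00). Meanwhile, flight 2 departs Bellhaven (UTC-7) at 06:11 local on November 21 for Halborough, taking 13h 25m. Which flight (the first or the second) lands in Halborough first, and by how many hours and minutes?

the first, by 21 hours 4 minutes

Flight 1 in UTC: 03:52 − 3:00 = 00:52 on Nov 21.
+4 hours 40 minutes → arrive 05:32 UTC on Nov 21.
Flight 2 in UTC: 06:11 + 7:00 = 13:11 on Nov 21.
+13 hours 25 minutes → arrive 02:36 UTC on Nov 22.
Flight 1 lands earlier by 21 hours 4 minutes.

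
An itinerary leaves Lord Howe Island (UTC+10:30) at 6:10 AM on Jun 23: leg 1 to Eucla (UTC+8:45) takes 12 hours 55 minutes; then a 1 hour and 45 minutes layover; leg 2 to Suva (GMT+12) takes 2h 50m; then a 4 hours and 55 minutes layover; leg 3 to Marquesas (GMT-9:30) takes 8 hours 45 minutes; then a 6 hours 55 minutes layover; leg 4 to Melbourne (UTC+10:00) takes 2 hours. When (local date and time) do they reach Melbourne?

Convert departure to UTC: 6:10 AM − 10:30 = 7:40 PM UTC on Jun 22.
Add 12 hours and 55 minutes leg 1 → 8:35 AM UTC (Jun 23).
Add 1 hour and 45 minutes layover in Eucla → 10:20 AM UTC.
Add 2 hours 50 minutes leg 2 → 1:10 PM UTC.
Add 4 hours 55 minutes layover in Suva → 6:05 PM UTC.
Add 8 hours 45 minutes leg 3 → 2:50 AM UTC (Jun 24).
Add 6 hours 55 minutes layover in Marquesas → 9:45 AM UTC.
Add 2 hours leg 4 → 11:45 AM UTC.
Melbourne is UTC+10:00, so local arrival = 11:45 AM + 10:00 = 9:45 PM on Jun 24.

9:45 PM on June 24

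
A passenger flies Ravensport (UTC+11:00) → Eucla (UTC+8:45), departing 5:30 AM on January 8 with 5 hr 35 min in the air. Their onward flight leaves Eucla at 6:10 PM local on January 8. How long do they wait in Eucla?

Convert departure to UTC: 5:30 AM − 11:00 = 6:30 PM UTC on Jan 7.
Add 5 hours 35 minutes flight time → 12:05 AM UTC (Jan 8).
Eucla is UTC+8:45, so local arrival = 12:05 AM + 8:45 = 8:50 AM on Jan 8.
Layover = 6:10 PM − 8:50 AM = 9 hours 20 minutes.

9 hours 20 minutes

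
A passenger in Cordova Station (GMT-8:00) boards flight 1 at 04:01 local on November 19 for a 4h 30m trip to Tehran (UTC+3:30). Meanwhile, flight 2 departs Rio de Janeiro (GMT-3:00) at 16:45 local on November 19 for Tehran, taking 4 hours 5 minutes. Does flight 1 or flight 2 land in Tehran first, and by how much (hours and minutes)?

Flight 1 in UTC: 04:01 + 8:00 = 12:01 on Nov 19.
+4 hours and 30 minutes → arrive 16:31 UTC on Nov 19.
Flight 2 in UTC: 16:45 + 3:00 = 19:45 on Nov 19.
+4 hours and 5 minutes → arrive 23:50 UTC on Nov 19.
Flight 1 lands earlier by 7 hours 19 minutes.

the first, by 7 hours 19 minutes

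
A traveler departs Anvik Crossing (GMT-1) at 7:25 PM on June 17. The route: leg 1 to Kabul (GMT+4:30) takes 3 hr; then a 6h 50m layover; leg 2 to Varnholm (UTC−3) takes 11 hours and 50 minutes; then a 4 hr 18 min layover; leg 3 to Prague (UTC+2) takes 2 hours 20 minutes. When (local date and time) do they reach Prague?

2:43 AM on June 19

Convert departure to UTC: 7:25 PM + 1:00 = 8:25 PM UTC on Jun 17.
Add 3 hours leg 1 → 11:25 PM UTC.
Add 6 hours and 50 minutes layover in Kabul → 6:15 AM UTC (Jun 18).
Add 11 hours 50 minutes leg 2 → 6:05 PM UTC.
Add 4 hours 18 minutes layover in Varnholm → 10:23 PM UTC.
Add 2 hours 20 minutes leg 3 → 12:43 AM UTC (Jun 19).
Prague is UTC+2:00, so local arrival = 12:43 AM + 2:00 = 2:43 AM on Jun 19.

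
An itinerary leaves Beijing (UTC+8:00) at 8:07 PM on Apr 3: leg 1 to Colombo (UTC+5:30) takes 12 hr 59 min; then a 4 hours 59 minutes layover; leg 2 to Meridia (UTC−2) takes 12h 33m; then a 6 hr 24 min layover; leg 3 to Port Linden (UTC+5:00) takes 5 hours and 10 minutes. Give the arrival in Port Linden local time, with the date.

11:12 AM on Apr 5

Convert departure to UTC: 8:07 PM − 8:00 = 12:07 PM UTC on Apr 3.
Add 12 hours and 59 minutes leg 1 → 1:06 AM UTC (Apr 4).
Add 4 hours 59 minutes layover in Colombo → 6:05 AM UTC.
Add 12 hours and 33 minutes leg 2 → 6:38 PM UTC.
Add 6 hours and 24 minutes layover in Meridia → 1:02 AM UTC (Apr 5).
Add 5 hours 10 minutes leg 3 → 6:12 AM UTC.
Port Linden is UTC+5:00, so local arrival = 6:12 AM + 5:00 = 11:12 AM on Apr 5.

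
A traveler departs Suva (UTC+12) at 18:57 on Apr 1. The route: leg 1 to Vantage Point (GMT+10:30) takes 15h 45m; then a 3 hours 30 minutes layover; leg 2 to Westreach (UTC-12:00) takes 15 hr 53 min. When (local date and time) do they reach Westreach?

06:05 on Apr 2

Convert departure to UTC: 18:57 − 12:00 = 06:57 UTC on Apr 1.
Add 15 hours 45 minutes leg 1 → 22:42 UTC.
Add 3 hours 30 minutes layover in Vantage Point → 02:12 UTC (Apr 2).
Add 15 hours and 53 minutes leg 2 → 18:05 UTC.
Westreach is UTC−12:00, so local arrival = 18:05 − 12:00 = 06:05 on Apr 2.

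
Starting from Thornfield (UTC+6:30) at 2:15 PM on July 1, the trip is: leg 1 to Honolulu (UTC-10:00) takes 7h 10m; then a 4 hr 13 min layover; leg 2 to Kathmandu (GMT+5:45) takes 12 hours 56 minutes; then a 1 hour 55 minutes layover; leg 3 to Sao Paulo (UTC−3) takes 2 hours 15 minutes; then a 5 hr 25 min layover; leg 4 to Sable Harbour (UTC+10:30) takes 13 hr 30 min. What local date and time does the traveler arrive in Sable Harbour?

5:39 PM on July 3

Convert departure to UTC: 2:15 PM − 6:30 = 7:45 AM UTC on Jul 1.
Add 7 hours 10 minutes leg 1 → 2:55 PM UTC.
Add 4 hours 13 minutes layover in Honolulu → 7:08 PM UTC.
Add 12 hours 56 minutes leg 2 → 8:04 AM UTC (Jul 2).
Add 1 hour and 55 minutes layover in Kathmandu → 9:59 AM UTC.
Add 2 hours 15 minutes leg 3 → 12:14 PM UTC.
Add 5 hours 25 minutes layover in Sao Paulo → 5:39 PM UTC.
Add 13 hours and 30 minutes leg 4 → 7:09 AM UTC (Jul 3).
Sable Harbour is UTC+10:30, so local arrival = 7:09 AM + 10:30 = 5:39 PM on Jul 3.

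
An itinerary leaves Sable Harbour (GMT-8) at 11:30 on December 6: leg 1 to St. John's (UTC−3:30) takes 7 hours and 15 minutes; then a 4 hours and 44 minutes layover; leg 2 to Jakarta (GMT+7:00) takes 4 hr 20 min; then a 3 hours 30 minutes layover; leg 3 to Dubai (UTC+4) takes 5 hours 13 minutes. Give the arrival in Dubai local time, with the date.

00:32 on December 8

Convert departure to UTC: 11:30 + 8:00 = 19:30 UTC on Dec 6.
Add 7 hours and 15 minutes leg 1 → 02:45 UTC (Dec 7).
Add 4 hours and 44 minutes layover in St. John's → 07:29 UTC.
Add 4 hours and 20 minutes leg 2 → 11:49 UTC.
Add 3 hours 30 minutes layover in Jakarta → 15:19 UTC.
Add 5 hours and 13 minutes leg 3 → 20:32 UTC.
Dubai is UTC+4:00, so local arrival = 20:32 + 4:00 = 00:32 on Dec 8.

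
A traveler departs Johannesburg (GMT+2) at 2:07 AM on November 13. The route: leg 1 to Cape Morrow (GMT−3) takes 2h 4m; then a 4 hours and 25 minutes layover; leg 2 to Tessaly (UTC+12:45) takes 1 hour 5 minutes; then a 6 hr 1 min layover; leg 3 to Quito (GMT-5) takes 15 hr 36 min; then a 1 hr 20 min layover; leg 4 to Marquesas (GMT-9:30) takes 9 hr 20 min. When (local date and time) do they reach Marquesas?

Convert departure to UTC: 2:07 AM − 2:00 = 12:07 AM UTC on Nov 13.
Add 2 hours and 4 minutes leg 1 → 2:11 AM UTC.
Add 4 hours 25 minutes layover in Cape Morrow → 6:36 AM UTC.
Add 1 hour 5 minutes leg 2 → 7:41 AM UTC.
Add 6 hours and 1 minute layover in Tessaly → 1:42 PM UTC.
Add 15 hours 36 minutes leg 3 → 5:18 AM UTC (Nov 14).
Add 1 hour and 20 minutes layover in Quito → 6:38 AM UTC.
Add 9 hours and 20 minutes leg 4 → 3:58 PM UTC.
Marquesas is UTC−9:30, so local arrival = 3:58 PM − 9:30 = 6:28 AM on Nov 14.

6:28 AM on Nov 14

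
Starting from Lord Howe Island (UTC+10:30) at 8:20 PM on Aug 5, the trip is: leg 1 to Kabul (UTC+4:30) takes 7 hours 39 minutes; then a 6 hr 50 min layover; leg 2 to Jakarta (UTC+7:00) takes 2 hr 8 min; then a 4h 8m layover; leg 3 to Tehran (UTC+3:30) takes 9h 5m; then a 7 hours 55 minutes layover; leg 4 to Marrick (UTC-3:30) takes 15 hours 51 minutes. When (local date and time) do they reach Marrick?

11:56 AM on Aug 7

Convert departure to UTC: 8:20 PM − 10:30 = 9:50 AM UTC on Aug 5.
Add 7 hours and 39 minutes leg 1 → 5:29 PM UTC.
Add 6 hours and 50 minutes layover in Kabul → 12:19 AM UTC (Aug 6).
Add 2 hours 8 minutes leg 2 → 2:27 AM UTC.
Add 4 hours 8 minutes layover in Jakarta → 6:35 AM UTC.
Add 9 hours 5 minutes leg 3 → 3:40 PM UTC.
Add 7 hours 55 minutes layover in Tehran → 11:35 PM UTC.
Add 15 hours and 51 minutes leg 4 → 3:26 PM UTC (Aug 7).
Marrick is UTC−3:30, so local arrival = 3:26 PM − 3:30 = 11:56 AM on Aug 7.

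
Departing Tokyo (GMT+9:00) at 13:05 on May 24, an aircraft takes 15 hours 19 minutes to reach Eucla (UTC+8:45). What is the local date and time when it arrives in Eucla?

04:09 on May 25

Convert departure to UTC: 13:05 − 9:00 = 04:05 UTC on May 24.
Add 15 hours and 19 minutes travel time → 19:24 UTC.
Eucla is UTC+8:45, so local arrival = 19:24 + 8:45 = 04:09 on May 25.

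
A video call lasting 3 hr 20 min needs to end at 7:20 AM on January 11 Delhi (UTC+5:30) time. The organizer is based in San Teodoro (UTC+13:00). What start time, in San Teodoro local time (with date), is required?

Target end time in UTC: 7:20 AM − 5:30 = 1:50 AM on Jan 11.
Subtract 3 hours and 20 minutes → start 10:30 PM UTC on Jan 10.
San Teodoro is UTC+13:00: 10:30 PM + 13:00 = 11:30 AM on Jan 11.

11:30 AM on Jan 11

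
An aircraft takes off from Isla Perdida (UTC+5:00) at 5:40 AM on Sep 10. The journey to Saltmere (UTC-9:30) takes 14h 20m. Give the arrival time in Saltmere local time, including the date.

5:30 AM on September 10

Convert departure to UTC: 5:40 AM − 5:00 = 12:40 AM UTC on Sep 10.
Add 14 hours 20 minutes travel time → 3:00 PM UTC.
Saltmere is UTC−9:30, so local arrival = 3:00 PM − 9:30 = 5:30 AM on Sep 10.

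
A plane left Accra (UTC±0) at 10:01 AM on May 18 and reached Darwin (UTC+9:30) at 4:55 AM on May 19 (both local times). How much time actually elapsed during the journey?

9 hours 24 minutes

Departure is already UTC: 10:01 AM on May 18.
Arrival in UTC: 4:55 AM − 9:30 = 7:25 PM on May 18.
Elapsed = 7:25 PM − 10:01 AM = 9 hours 24 minutes.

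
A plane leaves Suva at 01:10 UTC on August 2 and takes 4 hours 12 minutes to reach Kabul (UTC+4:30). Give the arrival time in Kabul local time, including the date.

09:52 on August 2

Departure is given in UTC: 01:10 on Aug 2.
Add 4 hours 12 minutes → 05:22 UTC.
Kabul is UTC+4:30: 05:22 + 4:30 = 09:52 on Aug 2.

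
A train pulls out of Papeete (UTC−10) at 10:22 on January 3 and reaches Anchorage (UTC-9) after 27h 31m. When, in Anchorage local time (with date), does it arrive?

Convert departure to UTC: 10:22 + 10:00 = 20:22 UTC on Jan 3.
Add 27 hours and 31 minutes travel time → 23:53 UTC (Jan 4).
Anchorage is UTC−9:00, so local arrival = 23:53 − 9:00 = 14:53 on Jan 4.

14:53 on Jan 4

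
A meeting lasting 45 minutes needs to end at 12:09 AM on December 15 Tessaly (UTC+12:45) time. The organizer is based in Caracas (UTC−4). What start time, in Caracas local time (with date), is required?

6:39 AM on December 14

Target end time in UTC: 12:09 AM − 12:45 = 11:24 AM on Dec 14.
Subtract 45 minutes → start 10:39 AM UTC on Dec 14.
Caracas is UTC−4:00: 10:39 AM − 4:00 = 6:39 AM on Dec 14.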